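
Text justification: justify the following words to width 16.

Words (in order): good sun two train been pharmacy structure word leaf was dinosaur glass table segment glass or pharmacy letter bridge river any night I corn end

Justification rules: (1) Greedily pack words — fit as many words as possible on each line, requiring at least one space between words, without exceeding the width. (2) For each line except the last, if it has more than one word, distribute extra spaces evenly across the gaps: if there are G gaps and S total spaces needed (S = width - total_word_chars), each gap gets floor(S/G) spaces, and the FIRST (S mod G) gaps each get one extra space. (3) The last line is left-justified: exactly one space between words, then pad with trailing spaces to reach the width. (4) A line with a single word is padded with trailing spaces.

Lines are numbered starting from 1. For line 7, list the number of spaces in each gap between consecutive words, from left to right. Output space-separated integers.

Line 1: ['good', 'sun', 'two'] (min_width=12, slack=4)
Line 2: ['train', 'been'] (min_width=10, slack=6)
Line 3: ['pharmacy'] (min_width=8, slack=8)
Line 4: ['structure', 'word'] (min_width=14, slack=2)
Line 5: ['leaf', 'was'] (min_width=8, slack=8)
Line 6: ['dinosaur', 'glass'] (min_width=14, slack=2)
Line 7: ['table', 'segment'] (min_width=13, slack=3)
Line 8: ['glass', 'or'] (min_width=8, slack=8)
Line 9: ['pharmacy', 'letter'] (min_width=15, slack=1)
Line 10: ['bridge', 'river', 'any'] (min_width=16, slack=0)
Line 11: ['night', 'I', 'corn', 'end'] (min_width=16, slack=0)

Answer: 4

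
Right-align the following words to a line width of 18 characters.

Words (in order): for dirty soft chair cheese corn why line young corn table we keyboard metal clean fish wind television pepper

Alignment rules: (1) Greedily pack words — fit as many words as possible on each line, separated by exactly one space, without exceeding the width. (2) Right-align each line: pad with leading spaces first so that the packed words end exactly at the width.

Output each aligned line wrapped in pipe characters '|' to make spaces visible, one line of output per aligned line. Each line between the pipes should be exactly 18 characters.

Answer: |    for dirty soft|
| chair cheese corn|
|    why line young|
|     corn table we|
|    keyboard metal|
|   clean fish wind|
| television pepper|

Derivation:
Line 1: ['for', 'dirty', 'soft'] (min_width=14, slack=4)
Line 2: ['chair', 'cheese', 'corn'] (min_width=17, slack=1)
Line 3: ['why', 'line', 'young'] (min_width=14, slack=4)
Line 4: ['corn', 'table', 'we'] (min_width=13, slack=5)
Line 5: ['keyboard', 'metal'] (min_width=14, slack=4)
Line 6: ['clean', 'fish', 'wind'] (min_width=15, slack=3)
Line 7: ['television', 'pepper'] (min_width=17, slack=1)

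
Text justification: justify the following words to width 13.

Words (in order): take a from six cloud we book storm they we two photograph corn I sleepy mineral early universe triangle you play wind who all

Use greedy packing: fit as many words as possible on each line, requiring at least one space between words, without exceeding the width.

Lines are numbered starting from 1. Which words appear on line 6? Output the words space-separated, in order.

Line 1: ['take', 'a', 'from'] (min_width=11, slack=2)
Line 2: ['six', 'cloud', 'we'] (min_width=12, slack=1)
Line 3: ['book', 'storm'] (min_width=10, slack=3)
Line 4: ['they', 'we', 'two'] (min_width=11, slack=2)
Line 5: ['photograph'] (min_width=10, slack=3)
Line 6: ['corn', 'I', 'sleepy'] (min_width=13, slack=0)
Line 7: ['mineral', 'early'] (min_width=13, slack=0)
Line 8: ['universe'] (min_width=8, slack=5)
Line 9: ['triangle', 'you'] (min_width=12, slack=1)
Line 10: ['play', 'wind', 'who'] (min_width=13, slack=0)
Line 11: ['all'] (min_width=3, slack=10)

Answer: corn I sleepy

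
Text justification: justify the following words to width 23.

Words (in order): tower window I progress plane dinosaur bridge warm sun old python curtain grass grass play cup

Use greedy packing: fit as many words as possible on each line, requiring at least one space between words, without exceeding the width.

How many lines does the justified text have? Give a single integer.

Answer: 5

Derivation:
Line 1: ['tower', 'window', 'I', 'progress'] (min_width=23, slack=0)
Line 2: ['plane', 'dinosaur', 'bridge'] (min_width=21, slack=2)
Line 3: ['warm', 'sun', 'old', 'python'] (min_width=19, slack=4)
Line 4: ['curtain', 'grass', 'grass'] (min_width=19, slack=4)
Line 5: ['play', 'cup'] (min_width=8, slack=15)
Total lines: 5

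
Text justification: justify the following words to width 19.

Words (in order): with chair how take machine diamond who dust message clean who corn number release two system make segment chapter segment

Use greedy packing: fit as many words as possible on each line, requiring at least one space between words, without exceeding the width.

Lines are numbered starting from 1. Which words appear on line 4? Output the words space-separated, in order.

Line 1: ['with', 'chair', 'how', 'take'] (min_width=19, slack=0)
Line 2: ['machine', 'diamond', 'who'] (min_width=19, slack=0)
Line 3: ['dust', 'message', 'clean'] (min_width=18, slack=1)
Line 4: ['who', 'corn', 'number'] (min_width=15, slack=4)
Line 5: ['release', 'two', 'system'] (min_width=18, slack=1)
Line 6: ['make', 'segment'] (min_width=12, slack=7)
Line 7: ['chapter', 'segment'] (min_width=15, slack=4)

Answer: who corn number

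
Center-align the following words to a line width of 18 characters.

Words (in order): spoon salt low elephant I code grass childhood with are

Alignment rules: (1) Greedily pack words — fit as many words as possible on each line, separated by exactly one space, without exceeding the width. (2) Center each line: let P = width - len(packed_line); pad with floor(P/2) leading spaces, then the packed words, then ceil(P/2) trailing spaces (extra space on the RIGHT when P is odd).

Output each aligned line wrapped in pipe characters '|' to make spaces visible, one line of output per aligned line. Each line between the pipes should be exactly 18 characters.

Line 1: ['spoon', 'salt', 'low'] (min_width=14, slack=4)
Line 2: ['elephant', 'I', 'code'] (min_width=15, slack=3)
Line 3: ['grass', 'childhood'] (min_width=15, slack=3)
Line 4: ['with', 'are'] (min_width=8, slack=10)

Answer: |  spoon salt low  |
| elephant I code  |
| grass childhood  |
|     with are     |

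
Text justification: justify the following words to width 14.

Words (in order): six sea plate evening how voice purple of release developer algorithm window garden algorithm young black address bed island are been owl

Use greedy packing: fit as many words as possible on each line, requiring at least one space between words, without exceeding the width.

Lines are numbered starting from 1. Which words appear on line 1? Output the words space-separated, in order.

Answer: six sea plate

Derivation:
Line 1: ['six', 'sea', 'plate'] (min_width=13, slack=1)
Line 2: ['evening', 'how'] (min_width=11, slack=3)
Line 3: ['voice', 'purple'] (min_width=12, slack=2)
Line 4: ['of', 'release'] (min_width=10, slack=4)
Line 5: ['developer'] (min_width=9, slack=5)
Line 6: ['algorithm'] (min_width=9, slack=5)
Line 7: ['window', 'garden'] (min_width=13, slack=1)
Line 8: ['algorithm'] (min_width=9, slack=5)
Line 9: ['young', 'black'] (min_width=11, slack=3)
Line 10: ['address', 'bed'] (min_width=11, slack=3)
Line 11: ['island', 'are'] (min_width=10, slack=4)
Line 12: ['been', 'owl'] (min_width=8, slack=6)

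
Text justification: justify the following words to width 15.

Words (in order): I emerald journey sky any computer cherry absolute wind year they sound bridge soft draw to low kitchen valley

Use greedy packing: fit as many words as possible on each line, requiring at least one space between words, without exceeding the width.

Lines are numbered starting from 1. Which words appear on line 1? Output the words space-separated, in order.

Answer: I emerald

Derivation:
Line 1: ['I', 'emerald'] (min_width=9, slack=6)
Line 2: ['journey', 'sky', 'any'] (min_width=15, slack=0)
Line 3: ['computer', 'cherry'] (min_width=15, slack=0)
Line 4: ['absolute', 'wind'] (min_width=13, slack=2)
Line 5: ['year', 'they', 'sound'] (min_width=15, slack=0)
Line 6: ['bridge', 'soft'] (min_width=11, slack=4)
Line 7: ['draw', 'to', 'low'] (min_width=11, slack=4)
Line 8: ['kitchen', 'valley'] (min_width=14, slack=1)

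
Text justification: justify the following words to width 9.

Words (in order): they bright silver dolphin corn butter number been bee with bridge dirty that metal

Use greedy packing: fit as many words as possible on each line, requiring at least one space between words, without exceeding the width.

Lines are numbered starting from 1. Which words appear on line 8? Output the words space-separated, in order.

Answer: been bee

Derivation:
Line 1: ['they'] (min_width=4, slack=5)
Line 2: ['bright'] (min_width=6, slack=3)
Line 3: ['silver'] (min_width=6, slack=3)
Line 4: ['dolphin'] (min_width=7, slack=2)
Line 5: ['corn'] (min_width=4, slack=5)
Line 6: ['butter'] (min_width=6, slack=3)
Line 7: ['number'] (min_width=6, slack=3)
Line 8: ['been', 'bee'] (min_width=8, slack=1)
Line 9: ['with'] (min_width=4, slack=5)
Line 10: ['bridge'] (min_width=6, slack=3)
Line 11: ['dirty'] (min_width=5, slack=4)
Line 12: ['that'] (min_width=4, slack=5)
Line 13: ['metal'] (min_width=5, slack=4)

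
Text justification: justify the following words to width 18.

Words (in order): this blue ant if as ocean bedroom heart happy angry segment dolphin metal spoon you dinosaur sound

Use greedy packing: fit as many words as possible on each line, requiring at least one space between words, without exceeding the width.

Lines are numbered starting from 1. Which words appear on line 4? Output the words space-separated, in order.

Line 1: ['this', 'blue', 'ant', 'if'] (min_width=16, slack=2)
Line 2: ['as', 'ocean', 'bedroom'] (min_width=16, slack=2)
Line 3: ['heart', 'happy', 'angry'] (min_width=17, slack=1)
Line 4: ['segment', 'dolphin'] (min_width=15, slack=3)
Line 5: ['metal', 'spoon', 'you'] (min_width=15, slack=3)
Line 6: ['dinosaur', 'sound'] (min_width=14, slack=4)

Answer: segment dolphin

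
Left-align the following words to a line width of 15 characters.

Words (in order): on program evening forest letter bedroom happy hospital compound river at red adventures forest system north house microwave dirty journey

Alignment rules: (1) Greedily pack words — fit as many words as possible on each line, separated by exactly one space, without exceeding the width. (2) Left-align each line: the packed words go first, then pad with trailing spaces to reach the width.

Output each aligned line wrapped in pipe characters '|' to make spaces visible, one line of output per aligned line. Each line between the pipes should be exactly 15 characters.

Line 1: ['on', 'program'] (min_width=10, slack=5)
Line 2: ['evening', 'forest'] (min_width=14, slack=1)
Line 3: ['letter', 'bedroom'] (min_width=14, slack=1)
Line 4: ['happy', 'hospital'] (min_width=14, slack=1)
Line 5: ['compound', 'river'] (min_width=14, slack=1)
Line 6: ['at', 'red'] (min_width=6, slack=9)
Line 7: ['adventures'] (min_width=10, slack=5)
Line 8: ['forest', 'system'] (min_width=13, slack=2)
Line 9: ['north', 'house'] (min_width=11, slack=4)
Line 10: ['microwave', 'dirty'] (min_width=15, slack=0)
Line 11: ['journey'] (min_width=7, slack=8)

Answer: |on program     |
|evening forest |
|letter bedroom |
|happy hospital |
|compound river |
|at red         |
|adventures     |
|forest system  |
|north house    |
|microwave dirty|
|journey        |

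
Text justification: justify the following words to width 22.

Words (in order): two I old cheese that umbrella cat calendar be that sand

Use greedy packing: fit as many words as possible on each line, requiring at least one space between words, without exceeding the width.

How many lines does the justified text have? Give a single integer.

Answer: 3

Derivation:
Line 1: ['two', 'I', 'old', 'cheese', 'that'] (min_width=21, slack=1)
Line 2: ['umbrella', 'cat', 'calendar'] (min_width=21, slack=1)
Line 3: ['be', 'that', 'sand'] (min_width=12, slack=10)
Total lines: 3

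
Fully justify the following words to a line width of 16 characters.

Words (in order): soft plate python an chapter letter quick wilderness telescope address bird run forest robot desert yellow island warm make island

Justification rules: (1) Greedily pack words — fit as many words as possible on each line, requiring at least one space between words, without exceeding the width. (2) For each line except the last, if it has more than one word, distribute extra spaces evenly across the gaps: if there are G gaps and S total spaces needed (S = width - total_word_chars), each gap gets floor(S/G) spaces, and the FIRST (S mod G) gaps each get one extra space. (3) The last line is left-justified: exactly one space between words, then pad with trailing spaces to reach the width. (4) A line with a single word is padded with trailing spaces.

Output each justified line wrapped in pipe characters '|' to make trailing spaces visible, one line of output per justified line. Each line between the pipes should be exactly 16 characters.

Answer: |soft       plate|
|python        an|
|chapter   letter|
|quick wilderness|
|telescope       |
|address bird run|
|forest     robot|
|desert    yellow|
|island warm make|
|island          |

Derivation:
Line 1: ['soft', 'plate'] (min_width=10, slack=6)
Line 2: ['python', 'an'] (min_width=9, slack=7)
Line 3: ['chapter', 'letter'] (min_width=14, slack=2)
Line 4: ['quick', 'wilderness'] (min_width=16, slack=0)
Line 5: ['telescope'] (min_width=9, slack=7)
Line 6: ['address', 'bird', 'run'] (min_width=16, slack=0)
Line 7: ['forest', 'robot'] (min_width=12, slack=4)
Line 8: ['desert', 'yellow'] (min_width=13, slack=3)
Line 9: ['island', 'warm', 'make'] (min_width=16, slack=0)
Line 10: ['island'] (min_width=6, slack=10)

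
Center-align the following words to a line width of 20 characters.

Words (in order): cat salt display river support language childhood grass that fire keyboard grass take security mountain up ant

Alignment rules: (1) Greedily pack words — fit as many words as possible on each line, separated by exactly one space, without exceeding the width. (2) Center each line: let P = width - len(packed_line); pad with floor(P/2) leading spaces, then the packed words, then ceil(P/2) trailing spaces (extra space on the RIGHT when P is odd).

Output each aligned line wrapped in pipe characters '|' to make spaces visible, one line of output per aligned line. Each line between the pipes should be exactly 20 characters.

Line 1: ['cat', 'salt', 'display'] (min_width=16, slack=4)
Line 2: ['river', 'support'] (min_width=13, slack=7)
Line 3: ['language', 'childhood'] (min_width=18, slack=2)
Line 4: ['grass', 'that', 'fire'] (min_width=15, slack=5)
Line 5: ['keyboard', 'grass', 'take'] (min_width=19, slack=1)
Line 6: ['security', 'mountain', 'up'] (min_width=20, slack=0)
Line 7: ['ant'] (min_width=3, slack=17)

Answer: |  cat salt display  |
|   river support    |
| language childhood |
|  grass that fire   |
|keyboard grass take |
|security mountain up|
|        ant         |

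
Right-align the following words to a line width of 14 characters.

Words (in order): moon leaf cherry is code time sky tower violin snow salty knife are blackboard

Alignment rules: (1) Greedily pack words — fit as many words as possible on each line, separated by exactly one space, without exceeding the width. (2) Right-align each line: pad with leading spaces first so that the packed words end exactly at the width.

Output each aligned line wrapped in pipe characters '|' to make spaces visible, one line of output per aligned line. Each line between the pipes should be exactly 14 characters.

Line 1: ['moon', 'leaf'] (min_width=9, slack=5)
Line 2: ['cherry', 'is', 'code'] (min_width=14, slack=0)
Line 3: ['time', 'sky', 'tower'] (min_width=14, slack=0)
Line 4: ['violin', 'snow'] (min_width=11, slack=3)
Line 5: ['salty', 'knife'] (min_width=11, slack=3)
Line 6: ['are', 'blackboard'] (min_width=14, slack=0)

Answer: |     moon leaf|
|cherry is code|
|time sky tower|
|   violin snow|
|   salty knife|
|are blackboard|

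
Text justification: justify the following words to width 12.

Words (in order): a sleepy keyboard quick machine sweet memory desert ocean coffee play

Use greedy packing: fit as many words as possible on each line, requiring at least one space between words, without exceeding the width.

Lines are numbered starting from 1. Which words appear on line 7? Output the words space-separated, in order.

Answer: coffee play

Derivation:
Line 1: ['a', 'sleepy'] (min_width=8, slack=4)
Line 2: ['keyboard'] (min_width=8, slack=4)
Line 3: ['quick'] (min_width=5, slack=7)
Line 4: ['machine'] (min_width=7, slack=5)
Line 5: ['sweet', 'memory'] (min_width=12, slack=0)
Line 6: ['desert', 'ocean'] (min_width=12, slack=0)
Line 7: ['coffee', 'play'] (min_width=11, slack=1)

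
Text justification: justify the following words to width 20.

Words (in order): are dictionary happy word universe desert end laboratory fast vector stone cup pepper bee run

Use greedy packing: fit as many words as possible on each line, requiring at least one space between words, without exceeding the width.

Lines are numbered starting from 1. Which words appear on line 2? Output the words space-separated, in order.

Line 1: ['are', 'dictionary', 'happy'] (min_width=20, slack=0)
Line 2: ['word', 'universe', 'desert'] (min_width=20, slack=0)
Line 3: ['end', 'laboratory', 'fast'] (min_width=19, slack=1)
Line 4: ['vector', 'stone', 'cup'] (min_width=16, slack=4)
Line 5: ['pepper', 'bee', 'run'] (min_width=14, slack=6)

Answer: word universe desert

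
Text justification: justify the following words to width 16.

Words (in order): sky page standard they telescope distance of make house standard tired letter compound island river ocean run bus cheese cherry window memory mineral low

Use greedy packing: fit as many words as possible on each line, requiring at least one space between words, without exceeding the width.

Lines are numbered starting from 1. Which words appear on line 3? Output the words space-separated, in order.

Line 1: ['sky', 'page'] (min_width=8, slack=8)
Line 2: ['standard', 'they'] (min_width=13, slack=3)
Line 3: ['telescope'] (min_width=9, slack=7)
Line 4: ['distance', 'of', 'make'] (min_width=16, slack=0)
Line 5: ['house', 'standard'] (min_width=14, slack=2)
Line 6: ['tired', 'letter'] (min_width=12, slack=4)
Line 7: ['compound', 'island'] (min_width=15, slack=1)
Line 8: ['river', 'ocean', 'run'] (min_width=15, slack=1)
Line 9: ['bus', 'cheese'] (min_width=10, slack=6)
Line 10: ['cherry', 'window'] (min_width=13, slack=3)
Line 11: ['memory', 'mineral'] (min_width=14, slack=2)
Line 12: ['low'] (min_width=3, slack=13)

Answer: telescope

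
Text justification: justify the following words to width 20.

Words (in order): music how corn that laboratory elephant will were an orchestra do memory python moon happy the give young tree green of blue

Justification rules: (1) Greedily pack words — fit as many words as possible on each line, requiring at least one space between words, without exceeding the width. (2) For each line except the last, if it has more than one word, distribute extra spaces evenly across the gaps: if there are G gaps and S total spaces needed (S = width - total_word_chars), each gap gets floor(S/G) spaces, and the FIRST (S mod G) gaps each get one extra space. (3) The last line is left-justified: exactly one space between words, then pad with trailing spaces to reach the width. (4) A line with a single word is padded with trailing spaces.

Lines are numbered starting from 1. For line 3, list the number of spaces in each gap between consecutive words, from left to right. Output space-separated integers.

Answer: 5 5

Derivation:
Line 1: ['music', 'how', 'corn', 'that'] (min_width=19, slack=1)
Line 2: ['laboratory', 'elephant'] (min_width=19, slack=1)
Line 3: ['will', 'were', 'an'] (min_width=12, slack=8)
Line 4: ['orchestra', 'do', 'memory'] (min_width=19, slack=1)
Line 5: ['python', 'moon', 'happy'] (min_width=17, slack=3)
Line 6: ['the', 'give', 'young', 'tree'] (min_width=19, slack=1)
Line 7: ['green', 'of', 'blue'] (min_width=13, slack=7)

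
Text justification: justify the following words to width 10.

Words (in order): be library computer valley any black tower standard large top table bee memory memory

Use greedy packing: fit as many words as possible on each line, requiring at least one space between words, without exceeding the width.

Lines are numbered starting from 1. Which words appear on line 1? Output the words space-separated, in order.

Answer: be library

Derivation:
Line 1: ['be', 'library'] (min_width=10, slack=0)
Line 2: ['computer'] (min_width=8, slack=2)
Line 3: ['valley', 'any'] (min_width=10, slack=0)
Line 4: ['black'] (min_width=5, slack=5)
Line 5: ['tower'] (min_width=5, slack=5)
Line 6: ['standard'] (min_width=8, slack=2)
Line 7: ['large', 'top'] (min_width=9, slack=1)
Line 8: ['table', 'bee'] (min_width=9, slack=1)
Line 9: ['memory'] (min_width=6, slack=4)
Line 10: ['memory'] (min_width=6, slack=4)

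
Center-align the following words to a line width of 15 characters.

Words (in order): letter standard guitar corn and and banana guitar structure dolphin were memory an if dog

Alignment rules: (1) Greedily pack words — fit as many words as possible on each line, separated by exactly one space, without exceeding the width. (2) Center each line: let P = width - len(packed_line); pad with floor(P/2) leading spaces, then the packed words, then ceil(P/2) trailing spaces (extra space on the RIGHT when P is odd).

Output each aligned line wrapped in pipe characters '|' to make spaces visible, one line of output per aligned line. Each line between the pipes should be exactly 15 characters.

Line 1: ['letter', 'standard'] (min_width=15, slack=0)
Line 2: ['guitar', 'corn', 'and'] (min_width=15, slack=0)
Line 3: ['and', 'banana'] (min_width=10, slack=5)
Line 4: ['guitar'] (min_width=6, slack=9)
Line 5: ['structure'] (min_width=9, slack=6)
Line 6: ['dolphin', 'were'] (min_width=12, slack=3)
Line 7: ['memory', 'an', 'if'] (min_width=12, slack=3)
Line 8: ['dog'] (min_width=3, slack=12)

Answer: |letter standard|
|guitar corn and|
|  and banana   |
|    guitar     |
|   structure   |
| dolphin were  |
| memory an if  |
|      dog      |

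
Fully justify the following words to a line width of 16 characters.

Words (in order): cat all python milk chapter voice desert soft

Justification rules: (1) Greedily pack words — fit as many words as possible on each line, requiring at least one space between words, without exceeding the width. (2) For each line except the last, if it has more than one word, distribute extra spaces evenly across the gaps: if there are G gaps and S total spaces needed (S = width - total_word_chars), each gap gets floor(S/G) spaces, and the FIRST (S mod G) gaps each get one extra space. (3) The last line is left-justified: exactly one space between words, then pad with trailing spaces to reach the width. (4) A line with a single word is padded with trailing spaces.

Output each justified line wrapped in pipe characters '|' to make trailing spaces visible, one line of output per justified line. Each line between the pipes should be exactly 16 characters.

Line 1: ['cat', 'all', 'python'] (min_width=14, slack=2)
Line 2: ['milk', 'chapter'] (min_width=12, slack=4)
Line 3: ['voice', 'desert'] (min_width=12, slack=4)
Line 4: ['soft'] (min_width=4, slack=12)

Answer: |cat  all  python|
|milk     chapter|
|voice     desert|
|soft            |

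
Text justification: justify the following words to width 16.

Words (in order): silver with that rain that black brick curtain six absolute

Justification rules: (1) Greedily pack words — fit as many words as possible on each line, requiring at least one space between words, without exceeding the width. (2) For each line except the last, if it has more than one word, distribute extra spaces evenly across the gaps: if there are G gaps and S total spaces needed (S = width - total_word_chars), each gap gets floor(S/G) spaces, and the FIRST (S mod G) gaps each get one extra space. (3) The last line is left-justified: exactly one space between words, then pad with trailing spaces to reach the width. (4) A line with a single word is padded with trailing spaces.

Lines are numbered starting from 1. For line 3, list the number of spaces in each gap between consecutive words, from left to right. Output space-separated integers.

Answer: 4

Derivation:
Line 1: ['silver', 'with', 'that'] (min_width=16, slack=0)
Line 2: ['rain', 'that', 'black'] (min_width=15, slack=1)
Line 3: ['brick', 'curtain'] (min_width=13, slack=3)
Line 4: ['six', 'absolute'] (min_width=12, slack=4)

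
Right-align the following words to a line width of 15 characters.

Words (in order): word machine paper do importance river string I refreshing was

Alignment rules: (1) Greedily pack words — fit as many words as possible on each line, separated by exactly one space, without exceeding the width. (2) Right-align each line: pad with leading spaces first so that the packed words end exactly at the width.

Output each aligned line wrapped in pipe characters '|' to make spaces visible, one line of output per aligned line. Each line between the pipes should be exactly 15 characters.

Line 1: ['word', 'machine'] (min_width=12, slack=3)
Line 2: ['paper', 'do'] (min_width=8, slack=7)
Line 3: ['importance'] (min_width=10, slack=5)
Line 4: ['river', 'string', 'I'] (min_width=14, slack=1)
Line 5: ['refreshing', 'was'] (min_width=14, slack=1)

Answer: |   word machine|
|       paper do|
|     importance|
| river string I|
| refreshing was|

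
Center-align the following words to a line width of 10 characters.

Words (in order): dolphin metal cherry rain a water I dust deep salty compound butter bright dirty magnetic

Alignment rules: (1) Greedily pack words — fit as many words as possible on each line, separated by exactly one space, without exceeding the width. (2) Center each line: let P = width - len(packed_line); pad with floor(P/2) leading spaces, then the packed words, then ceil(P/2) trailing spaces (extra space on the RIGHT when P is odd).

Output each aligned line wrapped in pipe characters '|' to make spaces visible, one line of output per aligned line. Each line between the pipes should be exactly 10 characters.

Line 1: ['dolphin'] (min_width=7, slack=3)
Line 2: ['metal'] (min_width=5, slack=5)
Line 3: ['cherry'] (min_width=6, slack=4)
Line 4: ['rain', 'a'] (min_width=6, slack=4)
Line 5: ['water', 'I'] (min_width=7, slack=3)
Line 6: ['dust', 'deep'] (min_width=9, slack=1)
Line 7: ['salty'] (min_width=5, slack=5)
Line 8: ['compound'] (min_width=8, slack=2)
Line 9: ['butter'] (min_width=6, slack=4)
Line 10: ['bright'] (min_width=6, slack=4)
Line 11: ['dirty'] (min_width=5, slack=5)
Line 12: ['magnetic'] (min_width=8, slack=2)

Answer: | dolphin  |
|  metal   |
|  cherry  |
|  rain a  |
| water I  |
|dust deep |
|  salty   |
| compound |
|  butter  |
|  bright  |
|  dirty   |
| magnetic |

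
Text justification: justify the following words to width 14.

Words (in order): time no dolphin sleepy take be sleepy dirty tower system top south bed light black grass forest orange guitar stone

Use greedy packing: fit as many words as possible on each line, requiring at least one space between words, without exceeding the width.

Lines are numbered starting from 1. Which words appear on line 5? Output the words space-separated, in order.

Answer: system top

Derivation:
Line 1: ['time', 'no'] (min_width=7, slack=7)
Line 2: ['dolphin', 'sleepy'] (min_width=14, slack=0)
Line 3: ['take', 'be', 'sleepy'] (min_width=14, slack=0)
Line 4: ['dirty', 'tower'] (min_width=11, slack=3)
Line 5: ['system', 'top'] (min_width=10, slack=4)
Line 6: ['south', 'bed'] (min_width=9, slack=5)
Line 7: ['light', 'black'] (min_width=11, slack=3)
Line 8: ['grass', 'forest'] (min_width=12, slack=2)
Line 9: ['orange', 'guitar'] (min_width=13, slack=1)
Line 10: ['stone'] (min_width=5, slack=9)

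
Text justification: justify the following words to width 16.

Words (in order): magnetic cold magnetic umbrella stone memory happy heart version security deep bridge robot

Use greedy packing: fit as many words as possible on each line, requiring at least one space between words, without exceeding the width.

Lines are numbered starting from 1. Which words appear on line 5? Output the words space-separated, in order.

Line 1: ['magnetic', 'cold'] (min_width=13, slack=3)
Line 2: ['magnetic'] (min_width=8, slack=8)
Line 3: ['umbrella', 'stone'] (min_width=14, slack=2)
Line 4: ['memory', 'happy'] (min_width=12, slack=4)
Line 5: ['heart', 'version'] (min_width=13, slack=3)
Line 6: ['security', 'deep'] (min_width=13, slack=3)
Line 7: ['bridge', 'robot'] (min_width=12, slack=4)

Answer: heart version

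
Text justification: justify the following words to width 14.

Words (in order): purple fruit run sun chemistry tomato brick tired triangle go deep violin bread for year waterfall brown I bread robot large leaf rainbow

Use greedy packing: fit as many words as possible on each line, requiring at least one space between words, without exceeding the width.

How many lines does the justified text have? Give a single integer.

Answer: 11

Derivation:
Line 1: ['purple', 'fruit'] (min_width=12, slack=2)
Line 2: ['run', 'sun'] (min_width=7, slack=7)
Line 3: ['chemistry'] (min_width=9, slack=5)
Line 4: ['tomato', 'brick'] (min_width=12, slack=2)
Line 5: ['tired', 'triangle'] (min_width=14, slack=0)
Line 6: ['go', 'deep', 'violin'] (min_width=14, slack=0)
Line 7: ['bread', 'for', 'year'] (min_width=14, slack=0)
Line 8: ['waterfall'] (min_width=9, slack=5)
Line 9: ['brown', 'I', 'bread'] (min_width=13, slack=1)
Line 10: ['robot', 'large'] (min_width=11, slack=3)
Line 11: ['leaf', 'rainbow'] (min_width=12, slack=2)
Total lines: 11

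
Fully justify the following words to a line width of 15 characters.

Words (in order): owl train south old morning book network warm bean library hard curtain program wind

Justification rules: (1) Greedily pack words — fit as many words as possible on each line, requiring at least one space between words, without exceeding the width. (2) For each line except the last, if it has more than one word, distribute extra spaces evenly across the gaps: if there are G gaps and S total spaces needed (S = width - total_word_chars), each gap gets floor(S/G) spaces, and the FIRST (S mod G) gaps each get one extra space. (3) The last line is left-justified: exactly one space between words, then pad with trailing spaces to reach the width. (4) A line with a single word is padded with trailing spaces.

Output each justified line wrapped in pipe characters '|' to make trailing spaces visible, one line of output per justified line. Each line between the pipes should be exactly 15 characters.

Line 1: ['owl', 'train', 'south'] (min_width=15, slack=0)
Line 2: ['old', 'morning'] (min_width=11, slack=4)
Line 3: ['book', 'network'] (min_width=12, slack=3)
Line 4: ['warm', 'bean'] (min_width=9, slack=6)
Line 5: ['library', 'hard'] (min_width=12, slack=3)
Line 6: ['curtain', 'program'] (min_width=15, slack=0)
Line 7: ['wind'] (min_width=4, slack=11)

Answer: |owl train south|
|old     morning|
|book    network|
|warm       bean|
|library    hard|
|curtain program|
|wind           |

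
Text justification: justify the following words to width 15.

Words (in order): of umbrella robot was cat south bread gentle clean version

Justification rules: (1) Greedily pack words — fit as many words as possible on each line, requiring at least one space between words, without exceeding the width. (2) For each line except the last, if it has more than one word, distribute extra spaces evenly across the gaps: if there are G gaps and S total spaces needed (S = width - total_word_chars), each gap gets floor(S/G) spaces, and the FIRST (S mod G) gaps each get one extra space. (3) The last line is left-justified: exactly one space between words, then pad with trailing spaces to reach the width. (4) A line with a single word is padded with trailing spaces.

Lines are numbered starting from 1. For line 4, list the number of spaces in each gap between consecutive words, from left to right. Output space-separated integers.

Line 1: ['of', 'umbrella'] (min_width=11, slack=4)
Line 2: ['robot', 'was', 'cat'] (min_width=13, slack=2)
Line 3: ['south', 'bread'] (min_width=11, slack=4)
Line 4: ['gentle', 'clean'] (min_width=12, slack=3)
Line 5: ['version'] (min_width=7, slack=8)

Answer: 4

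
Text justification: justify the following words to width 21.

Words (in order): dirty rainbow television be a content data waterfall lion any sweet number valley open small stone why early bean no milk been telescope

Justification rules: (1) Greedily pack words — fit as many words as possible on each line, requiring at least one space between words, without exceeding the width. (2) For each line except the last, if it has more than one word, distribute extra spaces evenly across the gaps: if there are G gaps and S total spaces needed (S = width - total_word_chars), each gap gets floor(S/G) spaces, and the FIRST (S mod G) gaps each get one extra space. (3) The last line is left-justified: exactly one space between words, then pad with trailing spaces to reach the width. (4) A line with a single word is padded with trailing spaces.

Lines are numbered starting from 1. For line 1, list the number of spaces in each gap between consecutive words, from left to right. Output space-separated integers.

Line 1: ['dirty', 'rainbow'] (min_width=13, slack=8)
Line 2: ['television', 'be', 'a'] (min_width=15, slack=6)
Line 3: ['content', 'data'] (min_width=12, slack=9)
Line 4: ['waterfall', 'lion', 'any'] (min_width=18, slack=3)
Line 5: ['sweet', 'number', 'valley'] (min_width=19, slack=2)
Line 6: ['open', 'small', 'stone', 'why'] (min_width=20, slack=1)
Line 7: ['early', 'bean', 'no', 'milk'] (min_width=18, slack=3)
Line 8: ['been', 'telescope'] (min_width=14, slack=7)

Answer: 9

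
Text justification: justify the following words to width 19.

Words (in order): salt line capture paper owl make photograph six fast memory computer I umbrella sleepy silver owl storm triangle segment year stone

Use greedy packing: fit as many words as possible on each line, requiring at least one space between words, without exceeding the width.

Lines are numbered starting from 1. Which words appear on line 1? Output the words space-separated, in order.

Answer: salt line capture

Derivation:
Line 1: ['salt', 'line', 'capture'] (min_width=17, slack=2)
Line 2: ['paper', 'owl', 'make'] (min_width=14, slack=5)
Line 3: ['photograph', 'six', 'fast'] (min_width=19, slack=0)
Line 4: ['memory', 'computer', 'I'] (min_width=17, slack=2)
Line 5: ['umbrella', 'sleepy'] (min_width=15, slack=4)
Line 6: ['silver', 'owl', 'storm'] (min_width=16, slack=3)
Line 7: ['triangle', 'segment'] (min_width=16, slack=3)
Line 8: ['year', 'stone'] (min_width=10, slack=9)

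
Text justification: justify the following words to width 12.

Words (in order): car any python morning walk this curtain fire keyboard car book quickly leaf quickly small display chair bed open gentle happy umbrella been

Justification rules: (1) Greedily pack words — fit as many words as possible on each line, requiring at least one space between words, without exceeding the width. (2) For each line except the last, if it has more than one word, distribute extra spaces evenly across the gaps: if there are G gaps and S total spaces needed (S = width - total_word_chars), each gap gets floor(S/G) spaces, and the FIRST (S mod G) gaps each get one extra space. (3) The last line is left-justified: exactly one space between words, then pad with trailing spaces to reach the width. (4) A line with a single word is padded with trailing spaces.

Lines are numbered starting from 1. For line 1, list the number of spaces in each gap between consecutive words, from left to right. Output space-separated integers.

Line 1: ['car', 'any'] (min_width=7, slack=5)
Line 2: ['python'] (min_width=6, slack=6)
Line 3: ['morning', 'walk'] (min_width=12, slack=0)
Line 4: ['this', 'curtain'] (min_width=12, slack=0)
Line 5: ['fire'] (min_width=4, slack=8)
Line 6: ['keyboard', 'car'] (min_width=12, slack=0)
Line 7: ['book', 'quickly'] (min_width=12, slack=0)
Line 8: ['leaf', 'quickly'] (min_width=12, slack=0)
Line 9: ['small'] (min_width=5, slack=7)
Line 10: ['display'] (min_width=7, slack=5)
Line 11: ['chair', 'bed'] (min_width=9, slack=3)
Line 12: ['open', 'gentle'] (min_width=11, slack=1)
Line 13: ['happy'] (min_width=5, slack=7)
Line 14: ['umbrella'] (min_width=8, slack=4)
Line 15: ['been'] (min_width=4, slack=8)

Answer: 6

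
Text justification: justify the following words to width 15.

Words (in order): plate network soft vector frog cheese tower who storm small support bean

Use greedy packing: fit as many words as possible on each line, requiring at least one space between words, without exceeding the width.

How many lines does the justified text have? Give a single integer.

Line 1: ['plate', 'network'] (min_width=13, slack=2)
Line 2: ['soft', 'vector'] (min_width=11, slack=4)
Line 3: ['frog', 'cheese'] (min_width=11, slack=4)
Line 4: ['tower', 'who', 'storm'] (min_width=15, slack=0)
Line 5: ['small', 'support'] (min_width=13, slack=2)
Line 6: ['bean'] (min_width=4, slack=11)
Total lines: 6

Answer: 6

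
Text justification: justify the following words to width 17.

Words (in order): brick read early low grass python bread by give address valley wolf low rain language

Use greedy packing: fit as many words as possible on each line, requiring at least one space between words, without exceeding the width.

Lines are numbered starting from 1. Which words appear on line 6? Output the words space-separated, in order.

Answer: language

Derivation:
Line 1: ['brick', 'read', 'early'] (min_width=16, slack=1)
Line 2: ['low', 'grass', 'python'] (min_width=16, slack=1)
Line 3: ['bread', 'by', 'give'] (min_width=13, slack=4)
Line 4: ['address', 'valley'] (min_width=14, slack=3)
Line 5: ['wolf', 'low', 'rain'] (min_width=13, slack=4)
Line 6: ['language'] (min_width=8, slack=9)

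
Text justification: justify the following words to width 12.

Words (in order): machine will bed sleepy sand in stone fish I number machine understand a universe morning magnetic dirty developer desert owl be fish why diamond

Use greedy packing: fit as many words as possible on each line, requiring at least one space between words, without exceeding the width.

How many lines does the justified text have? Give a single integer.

Line 1: ['machine', 'will'] (min_width=12, slack=0)
Line 2: ['bed', 'sleepy'] (min_width=10, slack=2)
Line 3: ['sand', 'in'] (min_width=7, slack=5)
Line 4: ['stone', 'fish', 'I'] (min_width=12, slack=0)
Line 5: ['number'] (min_width=6, slack=6)
Line 6: ['machine'] (min_width=7, slack=5)
Line 7: ['understand', 'a'] (min_width=12, slack=0)
Line 8: ['universe'] (min_width=8, slack=4)
Line 9: ['morning'] (min_width=7, slack=5)
Line 10: ['magnetic'] (min_width=8, slack=4)
Line 11: ['dirty'] (min_width=5, slack=7)
Line 12: ['developer'] (min_width=9, slack=3)
Line 13: ['desert', 'owl'] (min_width=10, slack=2)
Line 14: ['be', 'fish', 'why'] (min_width=11, slack=1)
Line 15: ['diamond'] (min_width=7, slack=5)
Total lines: 15

Answer: 15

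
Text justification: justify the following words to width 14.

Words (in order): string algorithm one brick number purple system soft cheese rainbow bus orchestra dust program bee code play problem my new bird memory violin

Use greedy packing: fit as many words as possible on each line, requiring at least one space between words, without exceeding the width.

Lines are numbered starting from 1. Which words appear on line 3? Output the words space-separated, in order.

Line 1: ['string'] (min_width=6, slack=8)
Line 2: ['algorithm', 'one'] (min_width=13, slack=1)
Line 3: ['brick', 'number'] (min_width=12, slack=2)
Line 4: ['purple', 'system'] (min_width=13, slack=1)
Line 5: ['soft', 'cheese'] (min_width=11, slack=3)
Line 6: ['rainbow', 'bus'] (min_width=11, slack=3)
Line 7: ['orchestra', 'dust'] (min_width=14, slack=0)
Line 8: ['program', 'bee'] (min_width=11, slack=3)
Line 9: ['code', 'play'] (min_width=9, slack=5)
Line 10: ['problem', 'my', 'new'] (min_width=14, slack=0)
Line 11: ['bird', 'memory'] (min_width=11, slack=3)
Line 12: ['violin'] (min_width=6, slack=8)

Answer: brick number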